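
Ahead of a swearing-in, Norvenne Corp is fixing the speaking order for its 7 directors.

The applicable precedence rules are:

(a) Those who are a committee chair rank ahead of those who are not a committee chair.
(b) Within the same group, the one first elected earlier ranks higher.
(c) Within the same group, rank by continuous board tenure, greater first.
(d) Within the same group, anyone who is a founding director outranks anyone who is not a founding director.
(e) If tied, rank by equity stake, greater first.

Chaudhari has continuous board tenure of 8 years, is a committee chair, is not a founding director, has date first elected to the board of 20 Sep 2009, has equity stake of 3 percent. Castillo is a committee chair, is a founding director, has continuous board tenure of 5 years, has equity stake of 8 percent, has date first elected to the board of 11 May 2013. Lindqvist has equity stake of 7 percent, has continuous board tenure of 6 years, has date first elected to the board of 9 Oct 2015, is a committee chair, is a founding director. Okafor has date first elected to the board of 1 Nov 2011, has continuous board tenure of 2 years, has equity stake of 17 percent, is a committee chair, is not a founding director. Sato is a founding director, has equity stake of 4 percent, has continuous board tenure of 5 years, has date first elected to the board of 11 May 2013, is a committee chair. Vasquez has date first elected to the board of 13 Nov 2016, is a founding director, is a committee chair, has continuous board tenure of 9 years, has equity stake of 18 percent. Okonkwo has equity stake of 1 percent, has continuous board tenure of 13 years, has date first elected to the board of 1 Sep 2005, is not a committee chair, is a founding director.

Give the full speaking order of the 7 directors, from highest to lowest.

Chaudhari, Okafor, Castillo, Sato, Lindqvist, Vasquez, Okonkwo

By the first rule: Chaudhari, Okafor, Castillo, Sato, Lindqvist and Vasquez (each a committee chair); then Okonkwo (not a committee chair).
Among Chaudhari, Okafor, Castillo, Sato, Lindqvist and Vasquez, by date first elected to the board (earlier first): Chaudhari (20 Sep 2009) before Okafor (1 Nov 2011) before Castillo and Sato (11 May 2013) before Lindqvist (9 Oct 2015) before Vasquez (13 Nov 2016).
Castillo and Sato both have continuous board tenure 5 years, so the next rule applies.
Castillo and Sato are each a founding director, so the next rule applies.
Among Castillo and Sato, by equity stake (higher first): Castillo (8 percent) before Sato (4 percent).
Full order: Chaudhari, Okafor, Castillo, Sato, Lindqvist, Vasquez, Okonkwo.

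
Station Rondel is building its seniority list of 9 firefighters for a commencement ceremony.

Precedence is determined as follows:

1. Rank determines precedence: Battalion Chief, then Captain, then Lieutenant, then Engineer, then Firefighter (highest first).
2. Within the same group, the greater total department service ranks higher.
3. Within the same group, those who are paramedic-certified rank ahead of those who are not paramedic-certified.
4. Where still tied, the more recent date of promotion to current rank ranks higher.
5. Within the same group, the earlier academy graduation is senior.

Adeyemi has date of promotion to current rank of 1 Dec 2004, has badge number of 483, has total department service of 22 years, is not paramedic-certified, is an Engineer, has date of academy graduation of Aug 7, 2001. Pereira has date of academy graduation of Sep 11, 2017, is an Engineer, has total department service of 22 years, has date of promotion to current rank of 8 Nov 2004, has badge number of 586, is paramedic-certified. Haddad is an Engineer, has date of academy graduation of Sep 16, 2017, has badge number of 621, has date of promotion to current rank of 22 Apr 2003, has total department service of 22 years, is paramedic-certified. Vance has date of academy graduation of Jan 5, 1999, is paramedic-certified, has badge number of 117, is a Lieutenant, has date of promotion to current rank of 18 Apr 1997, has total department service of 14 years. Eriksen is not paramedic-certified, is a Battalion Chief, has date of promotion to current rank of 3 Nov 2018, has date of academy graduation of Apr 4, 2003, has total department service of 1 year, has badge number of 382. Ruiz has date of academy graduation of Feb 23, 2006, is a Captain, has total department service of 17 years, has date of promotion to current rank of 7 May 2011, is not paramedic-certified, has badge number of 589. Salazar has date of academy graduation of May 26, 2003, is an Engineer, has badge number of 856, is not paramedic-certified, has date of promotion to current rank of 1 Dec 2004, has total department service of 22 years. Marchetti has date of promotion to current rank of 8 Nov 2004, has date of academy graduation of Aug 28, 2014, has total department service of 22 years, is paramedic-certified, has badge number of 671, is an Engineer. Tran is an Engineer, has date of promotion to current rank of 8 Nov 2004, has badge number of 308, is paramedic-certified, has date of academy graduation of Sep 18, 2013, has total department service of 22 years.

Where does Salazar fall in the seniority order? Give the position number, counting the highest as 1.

9

By rank: Eriksen (Battalion Chief); then Ruiz (Captain); then Vance (Lieutenant); then Tran, Marchetti, Pereira, Haddad, Adeyemi and Salazar (Engineer).
Tran, Marchetti, Pereira, Haddad, Adeyemi and Salazar all have total department service 22 years, so the next rule applies.
Among Tran, Marchetti, Pereira, Haddad, Adeyemi and Salazar, paramedic-certified before not paramedic-certified: Tran, Marchetti, Pereira and Haddad (paramedic-certified) before Adeyemi and Salazar (not paramedic-certified).
Among Tran, Marchetti, Pereira and Haddad, by date of promotion to current rank (later first): Tran, Marchetti and Pereira (8 Nov 2004) before Haddad (22 Apr 2003).
Among Tran, Marchetti and Pereira, by date of academy graduation (earlier first): Tran (Sep 18, 2013) before Marchetti (Aug 28, 2014) before Pereira (Sep 11, 2017).
Adeyemi and Salazar both have date of promotion to current rank 1 Dec 2004, so the next rule applies.
Among Adeyemi and Salazar, by date of academy graduation (earlier first): Adeyemi (Aug 7, 2001) before Salazar (May 26, 2003).
Order: Eriksen, Ruiz, Vance, Tran, Marchetti, Pereira, Haddad, Adeyemi, Salazar. So position 9.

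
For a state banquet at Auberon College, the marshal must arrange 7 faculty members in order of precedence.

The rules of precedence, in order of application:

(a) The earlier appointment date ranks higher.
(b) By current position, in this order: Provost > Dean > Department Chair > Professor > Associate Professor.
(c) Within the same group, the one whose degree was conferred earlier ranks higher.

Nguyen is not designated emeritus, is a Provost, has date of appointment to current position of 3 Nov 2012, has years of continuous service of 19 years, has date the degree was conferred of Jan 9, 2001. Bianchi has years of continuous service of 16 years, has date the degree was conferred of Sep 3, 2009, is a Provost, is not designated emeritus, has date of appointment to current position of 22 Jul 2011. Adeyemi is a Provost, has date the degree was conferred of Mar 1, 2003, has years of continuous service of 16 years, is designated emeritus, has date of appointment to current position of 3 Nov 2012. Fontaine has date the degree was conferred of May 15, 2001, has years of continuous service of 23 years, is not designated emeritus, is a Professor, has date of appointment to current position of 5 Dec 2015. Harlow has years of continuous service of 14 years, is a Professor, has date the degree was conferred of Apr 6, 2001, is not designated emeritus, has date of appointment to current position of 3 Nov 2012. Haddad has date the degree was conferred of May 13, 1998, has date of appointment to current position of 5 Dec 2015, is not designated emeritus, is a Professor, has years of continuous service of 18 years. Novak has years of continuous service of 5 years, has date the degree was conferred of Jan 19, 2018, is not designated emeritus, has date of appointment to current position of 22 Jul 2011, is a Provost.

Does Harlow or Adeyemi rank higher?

By date of appointment to current position (earlier first): Bianchi and Novak (both 22 Jul 2011); then Nguyen, Adeyemi and Harlow (each 3 Nov 2012); then Haddad and Fontaine (both 5 Dec 2015).
Bianchi and Novak are each Provost, so the next rule applies.
Among Bianchi and Novak, by date the degree was conferred (earlier first): Bianchi (Sep 3, 2009) before Novak (Jan 19, 2018).
Among Nguyen, Adeyemi and Harlow, by current position: Nguyen and Adeyemi (Provost) before Harlow (Professor).
Among Nguyen and Adeyemi, by date the degree was conferred (earlier first): Nguyen (Jan 9, 2001) before Adeyemi (Mar 1, 2003).
Haddad and Fontaine are each Professor, so the next rule applies.
Among Haddad and Fontaine, by date the degree was conferred (earlier first): Haddad (May 13, 1998) before Fontaine (May 15, 2001).
So Adeyemi takes precedence.

Adeyemi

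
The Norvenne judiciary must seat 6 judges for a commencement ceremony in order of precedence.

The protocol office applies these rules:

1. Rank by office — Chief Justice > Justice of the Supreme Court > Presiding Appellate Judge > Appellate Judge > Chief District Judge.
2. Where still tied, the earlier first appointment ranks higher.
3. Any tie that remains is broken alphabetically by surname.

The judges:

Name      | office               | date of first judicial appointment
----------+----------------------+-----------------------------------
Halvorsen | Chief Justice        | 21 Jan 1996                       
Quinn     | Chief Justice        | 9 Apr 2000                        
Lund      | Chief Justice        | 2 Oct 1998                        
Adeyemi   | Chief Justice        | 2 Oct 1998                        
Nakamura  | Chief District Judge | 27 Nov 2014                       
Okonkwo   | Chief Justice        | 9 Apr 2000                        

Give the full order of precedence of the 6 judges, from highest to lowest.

Halvorsen, Adeyemi, Lund, Okonkwo, Quinn, Nakamura

By office: Halvorsen, Adeyemi, Lund, Okonkwo and Quinn (Chief Justice); then Nakamura (Chief District Judge).
Among Halvorsen, Adeyemi, Lund, Okonkwo and Quinn, by date of first judicial appointment (earlier first): Halvorsen (21 Jan 1996) before Adeyemi and Lund (2 Oct 1998) before Okonkwo and Quinn (9 Apr 2000).
Among Adeyemi and Lund, alphabetically by surname: Adeyemi before Lund.
Among Okonkwo and Quinn, alphabetically by surname: Okonkwo before Quinn.
Full order: Halvorsen, Adeyemi, Lund, Okonkwo, Quinn, Nakamura.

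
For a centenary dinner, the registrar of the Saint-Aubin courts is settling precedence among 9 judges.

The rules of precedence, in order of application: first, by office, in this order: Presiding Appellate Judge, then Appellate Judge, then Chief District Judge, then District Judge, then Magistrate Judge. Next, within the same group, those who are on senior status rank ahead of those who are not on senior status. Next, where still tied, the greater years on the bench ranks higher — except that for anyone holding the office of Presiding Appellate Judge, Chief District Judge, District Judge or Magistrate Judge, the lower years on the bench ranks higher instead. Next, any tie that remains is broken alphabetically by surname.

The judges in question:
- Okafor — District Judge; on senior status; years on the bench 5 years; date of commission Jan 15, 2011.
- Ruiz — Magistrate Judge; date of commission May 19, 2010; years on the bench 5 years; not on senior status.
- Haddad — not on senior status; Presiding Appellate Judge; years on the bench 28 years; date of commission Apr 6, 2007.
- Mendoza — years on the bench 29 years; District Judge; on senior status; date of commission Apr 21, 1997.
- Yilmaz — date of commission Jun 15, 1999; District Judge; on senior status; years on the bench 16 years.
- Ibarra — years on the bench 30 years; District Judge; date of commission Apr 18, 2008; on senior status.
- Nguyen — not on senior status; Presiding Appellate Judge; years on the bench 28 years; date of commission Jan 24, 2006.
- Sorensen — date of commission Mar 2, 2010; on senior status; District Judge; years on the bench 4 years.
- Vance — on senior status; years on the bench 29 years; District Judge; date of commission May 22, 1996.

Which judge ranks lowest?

By office: Haddad and Nguyen (Presiding Appellate Judge); then Sorensen, Okafor, Yilmaz, Mendoza, Vance and Ibarra (District Judge); then Ruiz (Magistrate Judge).
Haddad and Nguyen are each not on senior status, so the next rule applies.
Haddad and Nguyen both have years on the bench 28 years, so the next rule applies.
Among Haddad and Nguyen, alphabetically by surname: Haddad before Nguyen.
Sorensen, Okafor, Yilmaz, Mendoza, Vance and Ibarra are each on senior status, so the next rule applies.
Among Sorensen, Okafor, Yilmaz, Mendoza, Vance and Ibarra, by years on the bench (lower first) (reversed rule for this group): Sorensen (4 years) before Okafor (5 years) before Yilmaz (16 years) before Mendoza and Vance (29 years) before Ibarra (30 years).
Among Mendoza and Vance, alphabetically by surname: Mendoza before Vance.
Order: Haddad, Nguyen, Sorensen, Okafor, Yilmaz, Mendoza, Vance, Ibarra, Ruiz.

Ruiz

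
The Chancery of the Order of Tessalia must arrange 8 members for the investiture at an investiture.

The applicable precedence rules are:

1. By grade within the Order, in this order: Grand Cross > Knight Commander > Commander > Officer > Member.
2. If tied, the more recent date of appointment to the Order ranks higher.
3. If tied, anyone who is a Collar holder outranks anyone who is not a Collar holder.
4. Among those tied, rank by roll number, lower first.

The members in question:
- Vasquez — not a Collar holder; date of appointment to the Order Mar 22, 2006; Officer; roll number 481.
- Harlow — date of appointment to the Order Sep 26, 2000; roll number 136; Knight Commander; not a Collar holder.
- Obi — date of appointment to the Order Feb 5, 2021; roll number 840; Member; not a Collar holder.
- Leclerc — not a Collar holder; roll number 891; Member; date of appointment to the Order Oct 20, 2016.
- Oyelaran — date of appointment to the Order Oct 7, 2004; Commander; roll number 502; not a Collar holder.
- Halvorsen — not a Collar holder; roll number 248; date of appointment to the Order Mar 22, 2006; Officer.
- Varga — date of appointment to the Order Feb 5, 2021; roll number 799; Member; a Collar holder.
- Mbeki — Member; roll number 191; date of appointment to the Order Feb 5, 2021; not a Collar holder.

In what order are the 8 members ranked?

Harlow, Oyelaran, Halvorsen, Vasquez, Varga, Mbeki, Obi, Leclerc

By grade within the Order: Harlow (Knight Commander); then Oyelaran (Commander); then Halvorsen and Vasquez (Officer); then Varga, Mbeki, Obi and Leclerc (Member).
Halvorsen and Vasquez both have date of appointment to the Order Mar 22, 2006, so the next rule applies.
Halvorsen and Vasquez are each not a Collar holder, so the next rule applies.
Among Halvorsen and Vasquez, by roll number (lower first): Halvorsen (248) before Vasquez (481).
Among Varga, Mbeki, Obi and Leclerc, by date of appointment to the Order (later first): Varga, Mbeki and Obi (Feb 5, 2021) before Leclerc (Oct 20, 2016).
Among Varga, Mbeki and Obi, a Collar holder before not a Collar holder: Varga (a Collar holder) before Mbeki and Obi (not a Collar holder).
Among Mbeki and Obi, by roll number (lower first): Mbeki (191) before Obi (840).
Full order: Harlow, Oyelaran, Halvorsen, Vasquez, Varga, Mbeki, Obi, Leclerc.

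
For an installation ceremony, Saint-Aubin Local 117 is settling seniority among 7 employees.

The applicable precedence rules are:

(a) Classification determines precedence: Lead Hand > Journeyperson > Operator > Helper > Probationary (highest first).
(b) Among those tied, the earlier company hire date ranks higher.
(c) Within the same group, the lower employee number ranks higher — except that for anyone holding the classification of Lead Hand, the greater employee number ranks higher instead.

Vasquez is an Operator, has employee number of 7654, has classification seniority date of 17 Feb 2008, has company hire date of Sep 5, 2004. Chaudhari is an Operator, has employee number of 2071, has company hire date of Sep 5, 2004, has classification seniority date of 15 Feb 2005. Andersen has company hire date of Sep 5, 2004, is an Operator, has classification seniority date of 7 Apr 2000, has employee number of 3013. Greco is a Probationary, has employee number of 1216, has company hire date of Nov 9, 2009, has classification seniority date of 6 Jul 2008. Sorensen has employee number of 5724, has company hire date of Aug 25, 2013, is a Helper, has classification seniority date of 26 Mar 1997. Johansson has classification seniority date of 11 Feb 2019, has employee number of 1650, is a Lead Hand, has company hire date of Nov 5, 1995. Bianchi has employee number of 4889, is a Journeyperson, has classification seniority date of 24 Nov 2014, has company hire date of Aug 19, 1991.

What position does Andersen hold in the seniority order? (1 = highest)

By classification: Johansson (Lead Hand); then Bianchi (Journeyperson); then Chaudhari, Andersen and Vasquez (Operator); then Sorensen (Helper); then Greco (Probationary).
Chaudhari, Andersen and Vasquez all have company hire date Sep 5, 2004, so the next rule applies.
Among Chaudhari, Andersen and Vasquez, by employee number (lower first): Chaudhari (2071) before Andersen (3013) before Vasquez (7654).
Order: Johansson, Bianchi, Chaudhari, Andersen, Vasquez, Sorensen, Greco. So position 4.

4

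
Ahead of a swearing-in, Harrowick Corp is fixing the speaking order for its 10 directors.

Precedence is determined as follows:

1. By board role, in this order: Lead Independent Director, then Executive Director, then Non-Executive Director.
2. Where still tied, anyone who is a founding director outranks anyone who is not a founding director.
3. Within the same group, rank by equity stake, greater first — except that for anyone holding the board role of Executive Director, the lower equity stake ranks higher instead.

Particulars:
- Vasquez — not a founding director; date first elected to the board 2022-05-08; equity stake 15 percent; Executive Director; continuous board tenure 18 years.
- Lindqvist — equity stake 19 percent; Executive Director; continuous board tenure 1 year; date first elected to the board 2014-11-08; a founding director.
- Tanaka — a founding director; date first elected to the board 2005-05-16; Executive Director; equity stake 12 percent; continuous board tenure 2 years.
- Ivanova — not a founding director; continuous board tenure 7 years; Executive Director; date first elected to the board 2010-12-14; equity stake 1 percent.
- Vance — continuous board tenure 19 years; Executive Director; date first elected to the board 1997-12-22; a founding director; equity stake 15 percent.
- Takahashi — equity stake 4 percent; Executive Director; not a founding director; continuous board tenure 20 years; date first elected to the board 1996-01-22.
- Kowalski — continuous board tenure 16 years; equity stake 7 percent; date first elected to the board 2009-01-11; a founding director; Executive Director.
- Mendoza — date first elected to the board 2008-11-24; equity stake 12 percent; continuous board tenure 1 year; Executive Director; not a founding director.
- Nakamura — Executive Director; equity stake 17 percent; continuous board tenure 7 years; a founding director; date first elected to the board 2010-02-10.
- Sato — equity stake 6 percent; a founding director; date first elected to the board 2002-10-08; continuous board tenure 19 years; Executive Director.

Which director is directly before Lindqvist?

By board role: Sato, Kowalski, Tanaka, Vance, Nakamura, Lindqvist, Ivanova, Takahashi, Mendoza and Vasquez (Executive Director).
Among Sato, Kowalski, Tanaka, Vance, Nakamura, Lindqvist, Ivanova, Takahashi, Mendoza and Vasquez, a founding director before not a founding director: Sato, Kowalski, Tanaka, Vance, Nakamura and Lindqvist (a founding director) before Ivanova, Takahashi, Mendoza and Vasquez (not a founding director).
Among Sato, Kowalski, Tanaka, Vance, Nakamura and Lindqvist, by equity stake (lower first) (reversed rule for this group): Sato (6 percent) before Kowalski (7 percent) before Tanaka (12 percent) before Vance (15 percent) before Nakamura (17 percent) before Lindqvist (19 percent).
Among Ivanova, Takahashi, Mendoza and Vasquez, by equity stake (lower first) (reversed rule for this group): Ivanova (1 percent) before Takahashi (4 percent) before Mendoza (12 percent) before Vasquez (15 percent).
Order: Sato, Kowalski, Tanaka, Vance, Nakamura, Lindqvist, Ivanova, Takahashi, Mendoza, Vasquez.

Nakamura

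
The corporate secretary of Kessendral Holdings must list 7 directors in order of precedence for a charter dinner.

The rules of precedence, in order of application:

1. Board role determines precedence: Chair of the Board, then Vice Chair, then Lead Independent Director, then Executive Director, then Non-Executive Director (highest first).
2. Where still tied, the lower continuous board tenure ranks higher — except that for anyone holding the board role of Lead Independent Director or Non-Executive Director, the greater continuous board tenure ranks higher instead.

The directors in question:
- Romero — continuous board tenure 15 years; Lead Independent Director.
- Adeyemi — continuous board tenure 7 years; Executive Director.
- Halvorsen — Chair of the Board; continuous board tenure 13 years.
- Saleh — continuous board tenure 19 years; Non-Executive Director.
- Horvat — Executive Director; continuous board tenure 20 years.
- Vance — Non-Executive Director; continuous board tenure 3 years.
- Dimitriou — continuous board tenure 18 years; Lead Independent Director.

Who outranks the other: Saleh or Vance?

By board role: Halvorsen (Chair of the Board); then Dimitriou and Romero (Lead Independent Director); then Adeyemi and Horvat (Executive Director); then Saleh and Vance (Non-Executive Director).
Among Dimitriou and Romero, by continuous board tenure (higher first) (reversed rule for this group): Dimitriou (18 years) before Romero (15 years).
Among Adeyemi and Horvat, by continuous board tenure (lower first): Adeyemi (7 years) before Horvat (20 years).
Among Saleh and Vance, by continuous board tenure (higher first) (reversed rule for this group): Saleh (19 years) before Vance (3 years).
So Saleh takes precedence.

Saleh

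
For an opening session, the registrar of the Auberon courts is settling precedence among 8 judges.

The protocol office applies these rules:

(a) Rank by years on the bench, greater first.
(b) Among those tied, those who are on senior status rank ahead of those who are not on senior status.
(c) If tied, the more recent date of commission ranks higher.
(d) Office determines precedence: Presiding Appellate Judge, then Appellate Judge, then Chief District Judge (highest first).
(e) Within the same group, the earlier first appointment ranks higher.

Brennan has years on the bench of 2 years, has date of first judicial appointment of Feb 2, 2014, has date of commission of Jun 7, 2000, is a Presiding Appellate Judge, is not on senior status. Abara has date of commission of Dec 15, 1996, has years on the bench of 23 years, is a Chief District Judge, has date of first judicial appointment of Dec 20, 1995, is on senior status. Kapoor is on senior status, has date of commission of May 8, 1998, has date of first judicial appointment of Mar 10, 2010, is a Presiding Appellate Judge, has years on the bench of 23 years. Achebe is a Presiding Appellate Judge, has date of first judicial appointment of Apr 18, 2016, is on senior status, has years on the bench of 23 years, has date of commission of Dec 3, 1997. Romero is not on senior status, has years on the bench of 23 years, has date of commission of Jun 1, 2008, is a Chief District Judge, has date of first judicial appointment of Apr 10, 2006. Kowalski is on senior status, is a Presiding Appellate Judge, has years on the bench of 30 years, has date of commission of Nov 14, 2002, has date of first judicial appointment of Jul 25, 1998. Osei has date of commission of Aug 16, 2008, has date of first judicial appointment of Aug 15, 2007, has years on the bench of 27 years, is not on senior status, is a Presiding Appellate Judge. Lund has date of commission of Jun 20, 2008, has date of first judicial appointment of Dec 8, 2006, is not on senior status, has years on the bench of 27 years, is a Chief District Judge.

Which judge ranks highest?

Kowalski

By years on the bench (higher first): Kowalski (30 years); then Osei and Lund (both 27 years); then Kapoor, Achebe, Abara and Romero (each 23 years); then Brennan (2 years).
Osei and Lund are each not on senior status, so the next rule applies.
Among Osei and Lund, by date of commission (later first): Osei (Aug 16, 2008) before Lund (Jun 20, 2008).
Among Kapoor, Achebe, Abara and Romero, on senior status before not on senior status: Kapoor, Achebe and Abara (on senior status) before Romero (not on senior status).
Among Kapoor, Achebe and Abara, by date of commission (later first): Kapoor (May 8, 1998) before Achebe (Dec 3, 1997) before Abara (Dec 15, 1996).
Order: Kowalski, Osei, Lund, Kapoor, Achebe, Abara, Romero, Brennan.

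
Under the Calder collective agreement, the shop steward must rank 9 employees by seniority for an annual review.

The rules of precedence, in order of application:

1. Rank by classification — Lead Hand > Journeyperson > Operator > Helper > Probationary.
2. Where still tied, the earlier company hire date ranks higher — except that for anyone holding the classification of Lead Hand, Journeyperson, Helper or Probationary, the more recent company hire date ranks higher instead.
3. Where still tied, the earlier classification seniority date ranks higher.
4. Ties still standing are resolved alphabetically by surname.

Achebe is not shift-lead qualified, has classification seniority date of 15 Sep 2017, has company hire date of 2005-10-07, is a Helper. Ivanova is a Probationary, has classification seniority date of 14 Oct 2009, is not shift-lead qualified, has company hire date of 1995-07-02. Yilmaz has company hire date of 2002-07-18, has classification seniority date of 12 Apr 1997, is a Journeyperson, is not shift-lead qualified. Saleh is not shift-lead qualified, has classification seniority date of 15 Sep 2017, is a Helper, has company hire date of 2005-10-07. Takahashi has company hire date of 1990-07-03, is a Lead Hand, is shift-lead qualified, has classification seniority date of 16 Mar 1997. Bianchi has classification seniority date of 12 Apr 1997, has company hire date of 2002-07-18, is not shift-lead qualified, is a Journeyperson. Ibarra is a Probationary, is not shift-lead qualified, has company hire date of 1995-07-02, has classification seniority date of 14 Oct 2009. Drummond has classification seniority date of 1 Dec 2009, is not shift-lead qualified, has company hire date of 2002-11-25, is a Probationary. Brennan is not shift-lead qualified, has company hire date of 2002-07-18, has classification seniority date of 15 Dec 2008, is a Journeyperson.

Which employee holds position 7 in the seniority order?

Drummond

By classification: Takahashi (Lead Hand); then Bianchi, Yilmaz and Brennan (Journeyperson); then Achebe and Saleh (Helper); then Drummond, Ibarra and Ivanova (Probationary).
Bianchi, Yilmaz and Brennan all have company hire date 2002-07-18, so the next rule applies.
Among Bianchi, Yilmaz and Brennan, by classification seniority date (earlier first): Bianchi and Yilmaz (12 Apr 1997) before Brennan (15 Dec 2008).
Among Bianchi and Yilmaz, alphabetically by surname: Bianchi before Yilmaz.
Achebe and Saleh both have company hire date 2005-10-07, so the next rule applies.
Achebe and Saleh both have classification seniority date 15 Sep 2017, so the next rule applies.
Among Achebe and Saleh, alphabetically by surname: Achebe before Saleh.
Among Drummond, Ibarra and Ivanova, by company hire date (later first) (reversed rule for this group): Drummond (2002-11-25) before Ibarra and Ivanova (1995-07-02).
Ibarra and Ivanova both have classification seniority date 14 Oct 2009, so the next rule applies.
Among Ibarra and Ivanova, alphabetically by surname: Ibarra before Ivanova.
Order: Takahashi, Bianchi, Yilmaz, Brennan, Achebe, Saleh, Drummond, Ibarra, Ivanova.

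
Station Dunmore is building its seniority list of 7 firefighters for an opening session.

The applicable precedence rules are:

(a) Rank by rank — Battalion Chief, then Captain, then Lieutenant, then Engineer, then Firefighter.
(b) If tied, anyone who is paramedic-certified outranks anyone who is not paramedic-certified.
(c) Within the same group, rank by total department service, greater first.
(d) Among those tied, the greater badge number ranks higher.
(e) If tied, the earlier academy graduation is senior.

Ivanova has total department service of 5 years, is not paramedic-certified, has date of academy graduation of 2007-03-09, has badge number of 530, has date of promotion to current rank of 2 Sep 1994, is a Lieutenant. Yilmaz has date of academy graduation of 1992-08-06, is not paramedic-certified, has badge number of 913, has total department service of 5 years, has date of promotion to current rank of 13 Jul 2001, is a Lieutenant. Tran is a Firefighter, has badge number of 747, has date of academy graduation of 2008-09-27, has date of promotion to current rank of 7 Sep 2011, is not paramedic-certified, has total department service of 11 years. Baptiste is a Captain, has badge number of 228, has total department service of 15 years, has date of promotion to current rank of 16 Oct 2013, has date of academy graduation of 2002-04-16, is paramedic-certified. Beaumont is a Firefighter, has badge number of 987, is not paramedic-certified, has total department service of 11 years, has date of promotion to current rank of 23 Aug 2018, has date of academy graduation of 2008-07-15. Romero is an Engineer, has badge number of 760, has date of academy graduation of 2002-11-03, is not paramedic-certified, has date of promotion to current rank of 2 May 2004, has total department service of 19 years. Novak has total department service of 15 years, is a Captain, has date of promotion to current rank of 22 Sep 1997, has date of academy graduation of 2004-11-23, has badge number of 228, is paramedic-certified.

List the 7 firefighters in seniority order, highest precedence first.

Baptiste, Novak, Yilmaz, Ivanova, Romero, Beaumont, Tran

By rank: Baptiste and Novak (Captain); then Yilmaz and Ivanova (Lieutenant); then Romero (Engineer); then Beaumont and Tran (Firefighter).
Baptiste and Novak are each paramedic-certified, so the next rule applies.
Baptiste and Novak both have total department service 15 years, so the next rule applies.
Baptiste and Novak both have badge number 228, so the next rule applies.
Among Baptiste and Novak, by date of academy graduation (earlier first): Baptiste (2002-04-16) before Novak (2004-11-23).
Yilmaz and Ivanova are each not paramedic-certified, so the next rule applies.
Yilmaz and Ivanova both have total department service 5 years, so the next rule applies.
Among Yilmaz and Ivanova, by badge number (higher first): Yilmaz (913) before Ivanova (530).
Beaumont and Tran are each not paramedic-certified, so the next rule applies.
Beaumont and Tran both have total department service 11 years, so the next rule applies.
Among Beaumont and Tran, by badge number (higher first): Beaumont (987) before Tran (747).
Full order: Baptiste, Novak, Yilmaz, Ivanova, Romero, Beaumont, Tran.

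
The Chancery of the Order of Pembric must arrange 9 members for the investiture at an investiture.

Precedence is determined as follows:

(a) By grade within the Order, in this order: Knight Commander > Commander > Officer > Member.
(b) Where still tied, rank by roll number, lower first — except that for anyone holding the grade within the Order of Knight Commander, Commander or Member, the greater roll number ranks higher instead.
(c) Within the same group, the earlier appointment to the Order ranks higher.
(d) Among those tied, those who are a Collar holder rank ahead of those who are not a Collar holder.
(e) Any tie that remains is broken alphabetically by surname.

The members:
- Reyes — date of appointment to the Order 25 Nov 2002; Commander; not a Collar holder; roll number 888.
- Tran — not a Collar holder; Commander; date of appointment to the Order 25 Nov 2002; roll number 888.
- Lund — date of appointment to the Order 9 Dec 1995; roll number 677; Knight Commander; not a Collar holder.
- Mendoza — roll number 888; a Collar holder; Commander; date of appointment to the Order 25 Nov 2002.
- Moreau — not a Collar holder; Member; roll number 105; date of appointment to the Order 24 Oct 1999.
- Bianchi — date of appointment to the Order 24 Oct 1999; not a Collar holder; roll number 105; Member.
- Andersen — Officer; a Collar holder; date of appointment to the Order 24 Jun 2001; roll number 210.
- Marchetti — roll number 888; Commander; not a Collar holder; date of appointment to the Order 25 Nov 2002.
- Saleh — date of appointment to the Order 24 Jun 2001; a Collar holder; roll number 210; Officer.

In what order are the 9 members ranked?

Lund, Mendoza, Marchetti, Reyes, Tran, Andersen, Saleh, Bianchi, Moreau

By grade within the Order: Lund (Knight Commander); then Mendoza, Marchetti, Reyes and Tran (Commander); then Andersen and Saleh (Officer); then Bianchi and Moreau (Member).
Mendoza, Marchetti, Reyes and Tran all have roll number 888, so the next rule applies.
Mendoza, Marchetti, Reyes and Tran all have date of appointment to the Order 25 Nov 2002, so the next rule applies.
Among Mendoza, Marchetti, Reyes and Tran, a Collar holder before not a Collar holder: Mendoza (a Collar holder) before Marchetti, Reyes and Tran (not a Collar holder).
Among Marchetti, Reyes and Tran, alphabetically by surname: Marchetti before Reyes before Tran.
Andersen and Saleh both have roll number 210, so the next rule applies.
Andersen and Saleh both have date of appointment to the Order 24 Jun 2001, so the next rule applies.
Andersen and Saleh are each a Collar holder, so the next rule applies.
Among Andersen and Saleh, alphabetically by surname: Andersen before Saleh.
Bianchi and Moreau both have roll number 105, so the next rule applies.
Bianchi and Moreau both have date of appointment to the Order 24 Oct 1999, so the next rule applies.
Bianchi and Moreau are each not a Collar holder, so the next rule applies.
Among Bianchi and Moreau, alphabetically by surname: Bianchi before Moreau.
Full order: Lund, Mendoza, Marchetti, Reyes, Tran, Andersen, Saleh, Bianchi, Moreau.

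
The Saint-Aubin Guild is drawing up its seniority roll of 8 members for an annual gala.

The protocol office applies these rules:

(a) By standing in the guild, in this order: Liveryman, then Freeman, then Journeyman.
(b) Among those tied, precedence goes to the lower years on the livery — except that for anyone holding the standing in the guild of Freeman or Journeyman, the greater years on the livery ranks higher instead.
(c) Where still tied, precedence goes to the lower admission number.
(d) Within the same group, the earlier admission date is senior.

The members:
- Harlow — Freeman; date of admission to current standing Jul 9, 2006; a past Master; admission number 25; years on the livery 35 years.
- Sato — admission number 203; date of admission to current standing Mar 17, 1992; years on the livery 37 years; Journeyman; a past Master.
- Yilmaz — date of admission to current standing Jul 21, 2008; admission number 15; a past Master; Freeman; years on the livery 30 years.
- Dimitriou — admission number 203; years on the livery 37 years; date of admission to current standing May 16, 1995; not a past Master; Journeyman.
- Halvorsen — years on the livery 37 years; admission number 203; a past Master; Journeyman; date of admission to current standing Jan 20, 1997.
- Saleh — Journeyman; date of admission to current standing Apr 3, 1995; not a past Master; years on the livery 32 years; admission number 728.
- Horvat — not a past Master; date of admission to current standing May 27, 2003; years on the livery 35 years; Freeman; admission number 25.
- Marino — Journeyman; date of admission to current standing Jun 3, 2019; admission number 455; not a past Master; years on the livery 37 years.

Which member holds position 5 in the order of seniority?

By standing in the guild: Horvat, Harlow and Yilmaz (Freeman); then Sato, Dimitriou, Halvorsen, Marino and Saleh (Journeyman).
Among Horvat, Harlow and Yilmaz, by years on the livery (higher first) (reversed rule for this group): Horvat and Harlow (35 years) before Yilmaz (30 years).
Horvat and Harlow both have admission number 25, so the next rule applies.
Among Horvat and Harlow, by date of admission to current standing (earlier first): Horvat (May 27, 2003) before Harlow (Jul 9, 2006).
Among Sato, Dimitriou, Halvorsen, Marino and Saleh, by years on the livery (higher first) (reversed rule for this group): Sato, Dimitriou, Halvorsen and Marino (37 years) before Saleh (32 years).
Among Sato, Dimitriou, Halvorsen and Marino, by admission number (lower first): Sato, Dimitriou and Halvorsen (203) before Marino (455).
Among Sato, Dimitriou and Halvorsen, by date of admission to current standing (earlier first): Sato (Mar 17, 1992) before Dimitriou (May 16, 1995) before Halvorsen (Jan 20, 1997).
Order: Horvat, Harlow, Yilmaz, Sato, Dimitriou, Halvorsen, Marino, Saleh.

Dimitriou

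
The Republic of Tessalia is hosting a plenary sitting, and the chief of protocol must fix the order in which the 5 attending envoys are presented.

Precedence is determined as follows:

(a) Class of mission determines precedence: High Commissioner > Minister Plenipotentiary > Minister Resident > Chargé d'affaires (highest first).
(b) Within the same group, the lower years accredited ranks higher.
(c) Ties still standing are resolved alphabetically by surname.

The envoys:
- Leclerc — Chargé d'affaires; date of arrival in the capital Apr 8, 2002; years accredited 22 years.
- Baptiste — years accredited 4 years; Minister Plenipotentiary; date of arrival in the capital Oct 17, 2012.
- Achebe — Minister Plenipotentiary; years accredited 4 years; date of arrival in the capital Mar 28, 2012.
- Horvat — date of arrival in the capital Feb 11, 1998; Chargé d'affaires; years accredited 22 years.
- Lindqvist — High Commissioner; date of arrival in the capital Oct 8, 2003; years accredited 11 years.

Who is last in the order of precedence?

By class of mission: Lindqvist (High Commissioner); then Achebe and Baptiste (Minister Plenipotentiary); then Horvat and Leclerc (Chargé d'affaires).
Achebe and Baptiste both have years accredited 4 years, so the next rule applies.
Among Achebe and Baptiste, alphabetically by surname: Achebe before Baptiste.
Horvat and Leclerc both have years accredited 22 years, so the next rule applies.
Among Horvat and Leclerc, alphabetically by surname: Horvat before Leclerc.
Order: Lindqvist, Achebe, Baptiste, Horvat, Leclerc.

Leclerc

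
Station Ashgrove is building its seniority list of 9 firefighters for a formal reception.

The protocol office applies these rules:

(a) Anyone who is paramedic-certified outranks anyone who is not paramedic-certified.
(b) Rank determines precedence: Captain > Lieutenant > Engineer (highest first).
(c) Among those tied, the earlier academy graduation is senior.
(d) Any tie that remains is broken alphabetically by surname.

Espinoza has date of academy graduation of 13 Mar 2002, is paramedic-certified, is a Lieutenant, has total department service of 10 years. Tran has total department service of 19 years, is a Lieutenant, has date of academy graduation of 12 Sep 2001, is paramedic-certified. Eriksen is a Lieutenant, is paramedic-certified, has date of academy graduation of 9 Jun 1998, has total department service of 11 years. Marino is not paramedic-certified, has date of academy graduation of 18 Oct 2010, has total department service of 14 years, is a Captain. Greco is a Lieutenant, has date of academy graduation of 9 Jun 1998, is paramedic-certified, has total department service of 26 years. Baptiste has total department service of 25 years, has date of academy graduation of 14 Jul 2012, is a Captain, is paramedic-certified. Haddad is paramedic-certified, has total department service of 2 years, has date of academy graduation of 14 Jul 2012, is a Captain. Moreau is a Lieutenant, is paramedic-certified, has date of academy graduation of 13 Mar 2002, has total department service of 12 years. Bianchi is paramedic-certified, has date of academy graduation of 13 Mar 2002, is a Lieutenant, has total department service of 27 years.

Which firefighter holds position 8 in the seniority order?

Moreau

By the first rule: Baptiste, Haddad, Eriksen, Greco, Tran, Bianchi, Espinoza and Moreau (each paramedic-certified); then Marino (not paramedic-certified).
Among Baptiste, Haddad, Eriksen, Greco, Tran, Bianchi, Espinoza and Moreau, by rank: Baptiste and Haddad (Captain) before Eriksen, Greco, Tran, Bianchi, Espinoza and Moreau (Lieutenant).
Baptiste and Haddad both have date of academy graduation 14 Jul 2012, so the next rule applies.
Among Baptiste and Haddad, alphabetically by surname: Baptiste before Haddad.
Among Eriksen, Greco, Tran, Bianchi, Espinoza and Moreau, by date of academy graduation (earlier first): Eriksen and Greco (9 Jun 1998) before Tran (12 Sep 2001) before Bianchi, Espinoza and Moreau (13 Mar 2002).
Among Eriksen and Greco, alphabetically by surname: Eriksen before Greco.
Among Bianchi, Espinoza and Moreau, alphabetically by surname: Bianchi before Espinoza before Moreau.
Order: Baptiste, Haddad, Eriksen, Greco, Tran, Bianchi, Espinoza, Moreau, Marino.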